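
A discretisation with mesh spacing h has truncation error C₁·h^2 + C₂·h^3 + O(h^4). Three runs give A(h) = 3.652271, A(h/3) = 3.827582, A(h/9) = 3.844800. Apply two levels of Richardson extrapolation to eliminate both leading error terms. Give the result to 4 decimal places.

3.8469

First eliminate the h^2 term (factor 3^2 = 9):
  B₁ = (9·3.827582 − 3.652271)/8 = 3.849496
  B₂ = (9·3.844800 − 3.827582)/8 = 3.846952
Then eliminate the h^3 term (factor 3^3 = 27):
  (27·3.846952 − 3.849496)/26 = 3.846854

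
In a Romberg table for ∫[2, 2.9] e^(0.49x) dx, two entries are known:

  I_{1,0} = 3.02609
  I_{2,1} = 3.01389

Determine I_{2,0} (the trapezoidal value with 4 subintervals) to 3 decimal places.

3.017

From I_{2,1} = (4·I_{2,0} − I_{1,0})/3, solve for I_{2,0}:
4·I_{2,0} = 3·3.01389 + 3.02609 = 12.06776
I_{2,0} = 3.01694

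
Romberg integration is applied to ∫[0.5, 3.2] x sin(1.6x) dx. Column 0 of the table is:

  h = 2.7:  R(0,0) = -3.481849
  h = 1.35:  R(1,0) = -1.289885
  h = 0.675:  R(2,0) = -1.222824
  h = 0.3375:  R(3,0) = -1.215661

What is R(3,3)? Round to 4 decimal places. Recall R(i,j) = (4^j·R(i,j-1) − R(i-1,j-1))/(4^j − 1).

Richardson extrapolation on the trapezoidal column (denominator 4−1=3):
R(1,1) = -1.289885 + (-1.289885 − (-3.481849))/3 = -0.559230
R(2,1) = (4·(-1.222824) − (-1.289885)) / 3 = -1.200470
R(3,1) = (4·(-1.215661) − (-1.222824)) / 3 = -1.213273
R(2,2) = (16·(-1.200470) − (-0.559230)) / 15 = -1.243219
R(3,2) = (16·(-1.213273) − (-1.200470)) / 15 = -1.214127
R(3,3) = (64·(-1.214127) − (-1.243219)) / 63 = -1.213665
(Column j=1 coincides with Simpson's rule on the same nodes.)

-1.2137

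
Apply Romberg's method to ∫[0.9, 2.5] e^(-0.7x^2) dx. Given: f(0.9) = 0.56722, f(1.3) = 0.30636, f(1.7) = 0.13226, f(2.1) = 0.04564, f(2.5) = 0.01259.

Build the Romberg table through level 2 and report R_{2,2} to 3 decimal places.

R_{0,0} (trapezoid, 1 panel, h=1.6000): 0.46385
R_{1,0} (trapezoid, 2 panels, h=0.8000): 0.33773
R_{2,0} (trapezoid, 4 panels, h=0.4000): 0.30967
R_{1,1} = 0.33773 + (0.33773 − 0.46385)/3 = 0.29569
R_{2,1} = 0.30967 + (0.30967 − 0.33773)/3 = 0.30032
R_{2,2} = 0.30032 + (0.30032 − 0.29569)/15 = 0.30063

0.301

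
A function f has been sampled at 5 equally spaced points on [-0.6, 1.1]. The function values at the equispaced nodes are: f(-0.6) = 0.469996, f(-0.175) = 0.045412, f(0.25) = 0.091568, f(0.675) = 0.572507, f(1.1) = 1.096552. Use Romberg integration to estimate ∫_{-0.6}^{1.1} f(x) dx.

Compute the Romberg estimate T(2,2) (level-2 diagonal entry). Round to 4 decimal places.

T(0,0) (trapezoid, 1 panel, h=1.7000): 1.331566
T(1,0) (trapezoid, 2 panels, h=0.8500): 0.743616
T(2,0) (trapezoid, 4 panels, h=0.4250): 0.634423
T(1,1) = 0.743616 + (0.743616 − 1.331566)/3 = 0.547633
T(2,1) = 0.634423 + (0.634423 − 0.743616)/3 = 0.598025
T(2,2) = 0.598025 + (0.598025 − 0.547633)/15 = 0.601384

0.6014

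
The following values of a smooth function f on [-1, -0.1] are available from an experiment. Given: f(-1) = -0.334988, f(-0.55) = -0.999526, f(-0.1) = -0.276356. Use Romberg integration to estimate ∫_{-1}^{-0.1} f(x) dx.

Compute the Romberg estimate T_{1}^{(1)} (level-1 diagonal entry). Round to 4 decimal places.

-0.6914

T_{0}^{(0)} (trapezoid, 1 panel, h=0.9000): -0.275105
T_{1}^{(0)} (trapezoid, 2 panels, h=0.4500): -0.587339
T_{1}^{(1)} = -0.587339 + (-0.587339 − (-0.275105))/3 = -0.691417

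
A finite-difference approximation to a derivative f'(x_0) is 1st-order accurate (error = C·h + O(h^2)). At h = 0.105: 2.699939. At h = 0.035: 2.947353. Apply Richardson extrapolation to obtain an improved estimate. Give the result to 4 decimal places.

Extrapolated value = (3·A(h/3) − A(h)) / (3 − 1)
= (3·2.947353 − 2.699939) / 2
= 6.142120 / 2 = 3.071060

3.0711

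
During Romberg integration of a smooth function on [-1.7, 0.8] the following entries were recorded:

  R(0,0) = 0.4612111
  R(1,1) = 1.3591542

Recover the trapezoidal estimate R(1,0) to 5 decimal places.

From R(1,1) = (4·R(1,0) − R(0,0))/3, solve for R(1,0):
4·R(1,0) = 3·1.3591542 + 0.4612111 = 4.5386737
R(1,0) = 1.1346684

1.13467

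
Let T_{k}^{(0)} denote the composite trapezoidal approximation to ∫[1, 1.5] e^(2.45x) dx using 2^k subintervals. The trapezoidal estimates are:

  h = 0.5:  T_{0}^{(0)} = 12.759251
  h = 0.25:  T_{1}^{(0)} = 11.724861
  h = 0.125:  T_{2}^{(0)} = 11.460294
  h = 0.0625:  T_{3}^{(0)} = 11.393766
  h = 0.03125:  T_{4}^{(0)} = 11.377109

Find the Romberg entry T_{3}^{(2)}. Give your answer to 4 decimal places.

11.3716

T_{2}^{(1)} = (4·11.460294 − 11.724861) / 3 = 11.372105
T_{3}^{(1)} = (4·11.393766 − 11.460294) / 3 = 11.371590
T_{3}^{(2)} = (16·11.371590 − 11.372105) / 15 = 11.371556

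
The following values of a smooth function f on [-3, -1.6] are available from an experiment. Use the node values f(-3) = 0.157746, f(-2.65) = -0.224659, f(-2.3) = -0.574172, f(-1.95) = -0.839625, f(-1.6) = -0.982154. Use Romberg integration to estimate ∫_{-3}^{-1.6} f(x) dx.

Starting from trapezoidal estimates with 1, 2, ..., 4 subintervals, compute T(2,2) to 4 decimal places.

T(0,0) (trapezoid, 1 panel, h=1.4000): -0.577086
T(1,0) (trapezoid, 2 panels, h=0.7000): -0.690463
T(2,0) (trapezoid, 4 panels, h=0.3500): -0.717731
T(1,1) = -0.690463 + (-0.690463 − (-0.577086))/3 = -0.728255
T(2,1) = -0.717731 + (-0.717731 − (-0.690463))/3 = -0.726820
T(2,2) = -0.726820 + (-0.726820 − (-0.728255))/15 = -0.726724

-0.7267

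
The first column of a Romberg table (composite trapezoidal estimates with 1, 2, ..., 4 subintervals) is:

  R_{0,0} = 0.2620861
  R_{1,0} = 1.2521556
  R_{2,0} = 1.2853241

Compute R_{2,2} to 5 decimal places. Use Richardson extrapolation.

Richardson extrapolation on the trapezoidal column (denominator 4−1=3):
R_{1,1} = (4·1.2521556 − 0.2620861) / 3 = 1.5821788
R_{2,1} = 1.2853241 + (1.2853241 − 1.2521556)/3 = 1.2963803
R_{2,2} = (16·1.2963803 − 1.5821788) / 15 = 1.2773271

1.27733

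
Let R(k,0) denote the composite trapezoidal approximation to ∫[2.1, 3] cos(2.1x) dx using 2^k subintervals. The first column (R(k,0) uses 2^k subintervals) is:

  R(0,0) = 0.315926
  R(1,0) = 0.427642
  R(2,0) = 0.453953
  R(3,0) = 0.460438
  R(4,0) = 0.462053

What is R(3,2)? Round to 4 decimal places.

0.4626

Richardson extrapolation on the trapezoidal column (denominator 4−1=3):
R(2,1) = (4·0.453953 − 0.427642) / 3 = 0.462723
R(3,1) = 0.460438 + (0.460438 − 0.453953)/3 = 0.462600
R(3,2) = 0.462600 + (0.462600 − 0.462723)/15 = 0.462592
(Column j=1 coincides with Simpson's rule on the same nodes.)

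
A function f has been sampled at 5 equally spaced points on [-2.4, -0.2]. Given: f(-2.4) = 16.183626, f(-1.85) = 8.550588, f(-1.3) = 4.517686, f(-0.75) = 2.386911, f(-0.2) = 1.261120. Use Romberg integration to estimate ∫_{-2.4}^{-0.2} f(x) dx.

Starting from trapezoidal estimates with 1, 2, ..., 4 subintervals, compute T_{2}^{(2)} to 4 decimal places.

12.8657

T_{0}^{(0)} (trapezoid, 1 panel, h=2.2000): 19.189221
T_{1}^{(0)} (trapezoid, 2 panels, h=1.1000): 14.564065
T_{2}^{(0)} (trapezoid, 4 panels, h=0.5500): 13.297657
T_{1}^{(1)} = 14.564065 + (14.564065 − 19.189221)/3 = 13.022346
T_{2}^{(1)} = 13.297657 + (13.297657 − 14.564065)/3 = 12.875521
T_{2}^{(2)} = 12.875521 + (12.875521 − 13.022346)/15 = 12.865733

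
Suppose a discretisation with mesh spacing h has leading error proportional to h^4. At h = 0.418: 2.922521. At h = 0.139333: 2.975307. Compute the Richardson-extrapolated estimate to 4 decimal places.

2.9760

The leading error scales as h^4; refining by a factor of 3 reduces it by 3^4 = 81.
Extrapolated value = (81·A(h/3) − A(h)) / (81 − 1)
= (81·2.975307 − 2.922521) / 80
= 238.077346 / 80 = 2.975967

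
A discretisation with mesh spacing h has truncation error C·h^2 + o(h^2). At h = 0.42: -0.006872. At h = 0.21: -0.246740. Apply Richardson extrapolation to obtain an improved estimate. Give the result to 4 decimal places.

-0.3267

The leading error scales as h^2; refining by a factor of 2 reduces it by 2^2 = 4.
Extrapolated value = (4·A(h/2) − A(h)) / (4 − 1)
= (4·(-0.246740) − (-0.006872)) / 3
= -0.980088 / 3 = -0.326696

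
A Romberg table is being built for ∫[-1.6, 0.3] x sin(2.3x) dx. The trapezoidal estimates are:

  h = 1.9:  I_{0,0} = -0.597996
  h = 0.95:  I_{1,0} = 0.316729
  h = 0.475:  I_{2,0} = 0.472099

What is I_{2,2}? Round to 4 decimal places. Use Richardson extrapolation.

0.5174

Richardson extrapolation on the trapezoidal column (denominator 4−1=3):
I_{1,1} = 0.316729 + (0.316729 − (-0.597996))/3 = 0.621637
I_{2,1} = 0.472099 + (0.472099 − 0.316729)/3 = 0.523889
I_{2,2} = 0.523889 + (0.523889 − 0.621637)/15 = 0.517372
(Column j=1 coincides with Simpson's rule on the same nodes.)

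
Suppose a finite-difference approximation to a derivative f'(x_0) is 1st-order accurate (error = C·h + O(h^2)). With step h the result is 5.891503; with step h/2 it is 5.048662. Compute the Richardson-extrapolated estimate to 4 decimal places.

Extrapolated value = (2·A(h/2) − A(h)) / (2 − 1)
= (2·5.048662 − 5.891503) / 1
= 4.205821 / 1 = 4.205821

4.2058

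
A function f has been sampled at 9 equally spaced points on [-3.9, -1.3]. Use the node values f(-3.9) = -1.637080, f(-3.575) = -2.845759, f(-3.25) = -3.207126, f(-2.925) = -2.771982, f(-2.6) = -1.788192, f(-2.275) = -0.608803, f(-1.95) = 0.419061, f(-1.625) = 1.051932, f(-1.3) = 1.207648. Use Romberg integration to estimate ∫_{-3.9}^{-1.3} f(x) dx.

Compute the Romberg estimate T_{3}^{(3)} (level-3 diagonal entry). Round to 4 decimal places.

T_{0}^{(0)} (trapezoid, 1 panel, h=2.6000): -0.558262
T_{1}^{(0)} (trapezoid, 2 panels, h=1.3000): -2.603780
T_{2}^{(0)} (trapezoid, 4 panels, h=0.6500): -3.114132
T_{3}^{(0)} (trapezoid, 8 panels, h=0.3250): -3.238815
T_{1}^{(1)} = -2.603780 + (-2.603780 − (-0.558262))/3 = -3.285619
T_{2}^{(1)} = -3.114132 + (-3.114132 − (-2.603780))/3 = -3.284249
T_{3}^{(1)} = -3.238815 + (-3.238815 − (-3.114132))/3 = -3.280376
T_{2}^{(2)} = -3.284249 + (-3.284249 − (-3.285619))/15 = -3.284158
T_{3}^{(2)} = -3.280376 + (-3.280376 − (-3.284249))/15 = -3.280118
T_{3}^{(3)} = -3.280118 + (-3.280118 − (-3.284158))/63 = -3.280054

-3.2801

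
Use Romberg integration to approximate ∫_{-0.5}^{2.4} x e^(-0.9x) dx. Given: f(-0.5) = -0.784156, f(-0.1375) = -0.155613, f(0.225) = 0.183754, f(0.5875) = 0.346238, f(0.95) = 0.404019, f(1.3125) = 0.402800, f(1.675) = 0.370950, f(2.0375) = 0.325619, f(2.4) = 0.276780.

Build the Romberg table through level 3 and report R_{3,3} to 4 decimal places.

0.6150

R_{0,0} (trapezoid, 1 panel, h=2.9000): -0.735695
R_{1,0} (trapezoid, 2 panels, h=1.4500): 0.217980
R_{2,0} (trapezoid, 4 panels, h=0.7250): 0.511150
R_{3,0} (trapezoid, 8 panels, h=0.3625): 0.588729
R_{1,1} = 0.217980 + (0.217980 − (-0.735695))/3 = 0.535872
R_{2,1} = 0.511150 + (0.511150 − 0.217980)/3 = 0.608873
R_{3,1} = 0.588729 + (0.588729 − 0.511150)/3 = 0.614589
R_{2,2} = 0.608873 + (0.608873 − 0.535872)/15 = 0.613740
R_{3,2} = 0.614589 + (0.614589 − 0.608873)/15 = 0.614970
R_{3,3} = 0.614970 + (0.614970 − 0.613740)/63 = 0.614990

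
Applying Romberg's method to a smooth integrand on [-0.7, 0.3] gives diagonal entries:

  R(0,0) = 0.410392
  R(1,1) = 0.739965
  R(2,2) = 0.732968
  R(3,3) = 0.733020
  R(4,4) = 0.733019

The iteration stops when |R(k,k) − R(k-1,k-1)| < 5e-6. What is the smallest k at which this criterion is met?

|R(1,1) − R(0,0)| = 0.329573 ≥ 5e-6
|R(2,2) − R(1,1)| = 0.006997 ≥ 5e-6
|R(3,3) − R(2,2)| = 0.000052 ≥ 5e-6
|R(4,4) − R(3,3)| = 0.000001 < 5e-6

k = 4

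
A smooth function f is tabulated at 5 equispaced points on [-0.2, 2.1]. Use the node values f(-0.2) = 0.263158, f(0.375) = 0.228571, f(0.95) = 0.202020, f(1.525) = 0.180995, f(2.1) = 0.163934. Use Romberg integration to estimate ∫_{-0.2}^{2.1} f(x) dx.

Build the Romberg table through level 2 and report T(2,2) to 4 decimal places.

0.4733

T(0,0) (trapezoid, 1 panel, h=2.3000): 0.491156
T(1,0) (trapezoid, 2 panels, h=1.1500): 0.477901
T(2,0) (trapezoid, 4 panels, h=0.5750): 0.474451
T(1,1) = 0.477901 + (0.477901 − 0.491156)/3 = 0.473483
T(2,1) = 0.474451 + (0.474451 − 0.477901)/3 = 0.473301
T(2,2) = 0.473301 + (0.473301 − 0.473483)/15 = 0.473289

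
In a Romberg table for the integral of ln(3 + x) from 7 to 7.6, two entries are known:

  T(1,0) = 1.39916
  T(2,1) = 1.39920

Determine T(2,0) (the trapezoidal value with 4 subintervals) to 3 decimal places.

1.399

From T(2,1) = (4·T(2,0) − T(1,0))/3, solve for T(2,0):
4·T(2,0) = 3·1.39920 + 1.39916 = 5.59676
T(2,0) = 1.39919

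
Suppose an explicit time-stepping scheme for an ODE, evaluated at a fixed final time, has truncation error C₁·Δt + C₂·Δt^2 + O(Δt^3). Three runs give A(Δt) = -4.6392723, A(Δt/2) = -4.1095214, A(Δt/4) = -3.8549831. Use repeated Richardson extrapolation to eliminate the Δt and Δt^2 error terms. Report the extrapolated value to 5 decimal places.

-3.60734

First eliminate the Δt term (factor 2^1 = 2):
  B₁ = (2·(-4.1095214) − (-4.6392723))/1 = -3.5797705
  B₂ = (2·(-3.8549831) − (-4.1095214))/1 = -3.6004448
Then eliminate the Δt^2 term (factor 2^2 = 4):
  (4·(-3.6004448) − (-3.5797705))/3 = -3.6073362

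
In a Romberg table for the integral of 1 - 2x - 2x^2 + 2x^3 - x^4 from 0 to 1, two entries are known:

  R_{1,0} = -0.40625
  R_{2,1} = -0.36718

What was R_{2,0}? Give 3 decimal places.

From R_{2,1} = (4·R_{2,0} − R_{1,0})/3, solve for R_{2,0}:
4·R_{2,0} = 3·(-0.36718) + (-0.40625) = -1.50779
R_{2,0} = -0.37695

-0.377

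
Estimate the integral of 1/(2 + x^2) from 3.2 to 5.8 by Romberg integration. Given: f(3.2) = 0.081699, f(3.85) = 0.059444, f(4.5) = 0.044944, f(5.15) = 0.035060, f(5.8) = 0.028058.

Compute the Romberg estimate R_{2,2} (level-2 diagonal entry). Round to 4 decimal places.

0.1251

R_{0,0} (trapezoid, 1 panel, h=2.6000): 0.142684
R_{1,0} (trapezoid, 2 panels, h=1.3000): 0.129769
R_{2,0} (trapezoid, 4 panels, h=0.6500): 0.126312
R_{1,1} = 0.129769 + (0.129769 − 0.142684)/3 = 0.125464
R_{2,1} = 0.126312 + (0.126312 − 0.129769)/3 = 0.125160
R_{2,2} = 0.125160 + (0.125160 − 0.125464)/15 = 0.125140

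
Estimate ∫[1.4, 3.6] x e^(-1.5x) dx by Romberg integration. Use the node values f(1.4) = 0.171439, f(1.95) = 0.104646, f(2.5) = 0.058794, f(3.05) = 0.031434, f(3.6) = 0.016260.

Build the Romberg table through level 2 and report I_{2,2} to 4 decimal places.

0.1558

I_{0,0} (trapezoid, 1 panel, h=2.2000): 0.206469
I_{1,0} (trapezoid, 2 panels, h=1.1000): 0.167908
I_{2,0} (trapezoid, 4 panels, h=0.5500): 0.158798
I_{1,1} = 0.167908 + (0.167908 − 0.206469)/3 = 0.155054
I_{2,1} = 0.158798 + (0.158798 − 0.167908)/3 = 0.155761
I_{2,2} = 0.155761 + (0.155761 − 0.155054)/15 = 0.155808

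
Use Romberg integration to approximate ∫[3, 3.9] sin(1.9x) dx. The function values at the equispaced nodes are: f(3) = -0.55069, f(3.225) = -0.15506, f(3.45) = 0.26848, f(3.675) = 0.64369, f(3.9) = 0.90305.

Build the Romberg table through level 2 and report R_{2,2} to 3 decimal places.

R_{0,0} (trapezoid, 1 panel, h=0.9000): 0.15856
R_{1,0} (trapezoid, 2 panels, h=0.4500): 0.20010
R_{2,0} (trapezoid, 4 panels, h=0.2250): 0.20999
R_{1,1} = 0.20010 + (0.20010 − 0.15856)/3 = 0.21395
R_{2,1} = 0.20999 + (0.20999 − 0.20010)/3 = 0.21329
R_{2,2} = 0.21329 + (0.21329 − 0.21395)/15 = 0.21325

0.213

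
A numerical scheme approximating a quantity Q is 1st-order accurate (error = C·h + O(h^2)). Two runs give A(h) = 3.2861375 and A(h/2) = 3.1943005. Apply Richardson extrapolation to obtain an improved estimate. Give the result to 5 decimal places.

3.10246

Extrapolated value = (2·A(h/2) − A(h)) / (2 − 1)
= (2·3.1943005 − 3.2861375) / 1
= 3.1024635 / 1 = 3.1024635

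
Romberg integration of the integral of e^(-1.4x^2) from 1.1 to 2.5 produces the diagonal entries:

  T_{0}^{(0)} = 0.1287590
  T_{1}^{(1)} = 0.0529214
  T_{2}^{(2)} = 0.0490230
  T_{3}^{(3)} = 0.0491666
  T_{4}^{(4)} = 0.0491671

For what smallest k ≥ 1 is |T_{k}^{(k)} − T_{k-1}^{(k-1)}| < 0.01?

|T_{1}^{(1)} − T_{0}^{(0)}| = 0.0758376 ≥ 0.01
|T_{2}^{(2)} − T_{1}^{(1)}| = 0.0038984 < 0.01

k = 2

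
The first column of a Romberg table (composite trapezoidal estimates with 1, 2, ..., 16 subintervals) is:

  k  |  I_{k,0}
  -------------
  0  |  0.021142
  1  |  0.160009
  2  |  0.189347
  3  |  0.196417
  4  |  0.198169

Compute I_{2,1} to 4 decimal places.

Richardson extrapolation on the trapezoidal column (denominator 4−1=3):
I_{2,1} = (4·0.189347 − 0.160009) / 3 = 0.199126

0.1991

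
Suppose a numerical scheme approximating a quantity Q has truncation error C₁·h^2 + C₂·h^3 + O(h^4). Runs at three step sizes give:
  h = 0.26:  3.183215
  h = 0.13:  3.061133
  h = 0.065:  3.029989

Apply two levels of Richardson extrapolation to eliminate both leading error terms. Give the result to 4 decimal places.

First eliminate the h^2 term (factor 2^2 = 4):
  B₁ = (4·3.061133 − 3.183215)/3 = 3.020439
  B₂ = (4·3.029989 − 3.061133)/3 = 3.019608
Then eliminate the h^3 term (factor 2^3 = 8):
  (8·3.019608 − 3.020439)/7 = 3.019489

3.0195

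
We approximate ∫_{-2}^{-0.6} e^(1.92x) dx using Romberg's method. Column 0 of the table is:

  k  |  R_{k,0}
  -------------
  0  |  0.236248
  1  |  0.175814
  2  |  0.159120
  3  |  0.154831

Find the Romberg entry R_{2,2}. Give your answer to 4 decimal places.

Richardson extrapolation on the trapezoidal column (denominator 4−1=3):
R_{1,1} = (4·0.175814 − 0.236248) / 3 = 0.155669
R_{2,1} = 0.159120 + (0.159120 − 0.175814)/3 = 0.153555
R_{2,2} = (16·0.153555 − 0.155669) / 15 = 0.153414
(Column j=1 coincides with Simpson's rule on the same nodes.)

0.1534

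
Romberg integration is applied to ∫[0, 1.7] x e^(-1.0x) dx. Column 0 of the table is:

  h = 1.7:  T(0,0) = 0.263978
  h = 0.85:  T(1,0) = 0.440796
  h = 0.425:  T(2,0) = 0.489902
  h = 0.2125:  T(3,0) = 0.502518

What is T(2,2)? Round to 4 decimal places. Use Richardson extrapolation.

0.5067

Richardson extrapolation on the trapezoidal column (denominator 4−1=3):
T(1,1) = (4·0.440796 − 0.263978) / 3 = 0.499735
T(2,1) = 0.489902 + (0.489902 − 0.440796)/3 = 0.506271
T(2,2) = (16·0.506271 − 0.499735) / 15 = 0.506707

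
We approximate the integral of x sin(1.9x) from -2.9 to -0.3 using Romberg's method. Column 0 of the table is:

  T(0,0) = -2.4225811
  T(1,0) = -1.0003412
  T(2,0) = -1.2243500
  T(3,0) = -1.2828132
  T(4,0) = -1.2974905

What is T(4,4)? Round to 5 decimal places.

-1.30239

T(1,1) = (4·(-1.0003412) − (-2.4225811)) / 3 = -0.5262612
T(2,1) = -1.2243500 + (-1.2243500 − (-1.0003412))/3 = -1.2990196
T(3,1) = -1.2828132 + (-1.2828132 − (-1.2243500))/3 = -1.3023009
T(4,1) = -1.2974905 + (-1.2974905 − (-1.2828132))/3 = -1.3023829
T(2,2) = -1.2990196 + (-1.2990196 − (-0.5262612))/15 = -1.3505368
T(3,2) = -1.3023009 + (-1.3023009 − (-1.2990196))/15 = -1.3025197
T(4,2) = (16·(-1.3023829) − (-1.3023009)) / 15 = -1.3023884
T(3,3) = (64·(-1.3025197) − (-1.3505368)) / 63 = -1.3017575
T(4,3) = -1.3023884 + (-1.3023884 − (-1.3025197))/63 = -1.3023863
T(4,4) = -1.3023863 + (-1.3023863 − (-1.3017575))/255 = -1.3023888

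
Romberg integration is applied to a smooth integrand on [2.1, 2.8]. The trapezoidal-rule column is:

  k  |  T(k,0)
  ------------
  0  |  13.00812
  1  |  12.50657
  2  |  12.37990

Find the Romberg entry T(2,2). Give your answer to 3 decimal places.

12.338

T(1,1) = 12.50657 + (12.50657 − 13.00812)/3 = 12.33939
T(2,1) = 12.37990 + (12.37990 − 12.50657)/3 = 12.33768
T(2,2) = 12.33768 + (12.33768 − 12.33939)/15 = 12.33757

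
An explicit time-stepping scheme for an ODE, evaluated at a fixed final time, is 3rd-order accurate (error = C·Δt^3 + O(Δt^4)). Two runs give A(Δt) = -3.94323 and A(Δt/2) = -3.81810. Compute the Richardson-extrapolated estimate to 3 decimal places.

The leading error scales as Δt^3; refining by a factor of 2 reduces it by 2^3 = 8.
Extrapolated value = (8·A(Δt/2) − A(Δt)) / (8 − 1)
= (8·(-3.81810) − (-3.94323)) / 7
= -26.60157 / 7 = -3.80022

-3.800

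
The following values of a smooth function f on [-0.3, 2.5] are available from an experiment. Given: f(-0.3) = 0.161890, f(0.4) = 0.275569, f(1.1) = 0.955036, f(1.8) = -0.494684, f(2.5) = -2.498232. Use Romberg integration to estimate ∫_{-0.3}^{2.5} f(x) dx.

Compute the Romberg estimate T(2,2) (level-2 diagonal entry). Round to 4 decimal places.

-0.3704

T(0,0) (trapezoid, 1 panel, h=2.8000): -3.270879
T(1,0) (trapezoid, 2 panels, h=1.4000): -0.298389
T(2,0) (trapezoid, 4 panels, h=0.7000): -0.302575
T(1,1) = -0.298389 + (-0.298389 − (-3.270879))/3 = 0.692441
T(2,1) = -0.302575 + (-0.302575 − (-0.298389))/3 = -0.303970
T(2,2) = -0.303970 + (-0.303970 − 0.692441)/15 = -0.370397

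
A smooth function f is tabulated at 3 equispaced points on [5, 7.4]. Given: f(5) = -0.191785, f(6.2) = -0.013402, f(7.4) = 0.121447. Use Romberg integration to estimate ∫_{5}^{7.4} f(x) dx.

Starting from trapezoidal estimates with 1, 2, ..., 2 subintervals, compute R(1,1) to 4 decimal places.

-0.0496

R(0,0) (trapezoid, 1 panel, h=2.4000): -0.084406
R(1,0) (trapezoid, 2 panels, h=1.2000): -0.058285
R(1,1) = -0.058285 + (-0.058285 − (-0.084406))/3 = -0.049578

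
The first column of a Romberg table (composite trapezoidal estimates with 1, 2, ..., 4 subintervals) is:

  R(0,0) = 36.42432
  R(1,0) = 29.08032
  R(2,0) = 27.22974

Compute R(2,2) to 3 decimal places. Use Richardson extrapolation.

26.612

Richardson extrapolation on the trapezoidal column (denominator 4−1=3):
R(1,1) = (4·29.08032 − 36.42432) / 3 = 26.63232
R(2,1) = 27.22974 + (27.22974 − 29.08032)/3 = 26.61288
R(2,2) = 26.61288 + (26.61288 − 26.63232)/15 = 26.61158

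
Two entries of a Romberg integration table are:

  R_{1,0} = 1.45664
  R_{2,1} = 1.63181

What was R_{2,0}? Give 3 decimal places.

From R_{2,1} = (4·R_{2,0} − R_{1,0})/3, solve for R_{2,0}:
4·R_{2,0} = 3·1.63181 + 1.45664 = 6.35207
R_{2,0} = 1.58802

1.588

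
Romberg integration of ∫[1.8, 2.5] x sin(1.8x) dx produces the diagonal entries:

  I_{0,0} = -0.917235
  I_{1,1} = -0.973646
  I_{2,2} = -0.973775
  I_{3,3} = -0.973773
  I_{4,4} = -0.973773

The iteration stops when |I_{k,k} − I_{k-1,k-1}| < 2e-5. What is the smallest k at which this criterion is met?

k = 3

|I_{1,1} − I_{0,0}| = 0.056411 ≥ 2e-5
|I_{2,2} − I_{1,1}| = 0.000129 ≥ 2e-5
|I_{3,3} − I_{2,2}| = 0.000002 < 2e-5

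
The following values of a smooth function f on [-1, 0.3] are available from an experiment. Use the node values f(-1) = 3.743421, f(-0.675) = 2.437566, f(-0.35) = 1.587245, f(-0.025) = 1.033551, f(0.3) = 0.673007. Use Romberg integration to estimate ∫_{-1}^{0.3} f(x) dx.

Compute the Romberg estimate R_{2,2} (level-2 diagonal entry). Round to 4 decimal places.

2.3261

R_{0,0} (trapezoid, 1 panel, h=1.3000): 2.870678
R_{1,0} (trapezoid, 2 panels, h=0.6500): 2.467048
R_{2,0} (trapezoid, 4 panels, h=0.3250): 2.361637
R_{1,1} = 2.467048 + (2.467048 − 2.870678)/3 = 2.332505
R_{2,1} = 2.361637 + (2.361637 − 2.467048)/3 = 2.326500
R_{2,2} = 2.326500 + (2.326500 − 2.332505)/15 = 2.326100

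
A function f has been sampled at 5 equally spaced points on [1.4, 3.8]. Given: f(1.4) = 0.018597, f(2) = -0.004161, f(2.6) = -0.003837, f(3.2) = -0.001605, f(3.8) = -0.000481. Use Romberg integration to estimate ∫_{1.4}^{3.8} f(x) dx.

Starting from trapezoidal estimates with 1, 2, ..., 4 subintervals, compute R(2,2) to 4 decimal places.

R(0,0) (trapezoid, 1 panel, h=2.4000): 0.021739
R(1,0) (trapezoid, 2 panels, h=1.2000): 0.006265
R(2,0) (trapezoid, 4 panels, h=0.6000): -0.000327
R(1,1) = 0.006265 + (0.006265 − 0.021739)/3 = 0.001107
R(2,1) = -0.000327 + (-0.000327 − 0.006265)/3 = -0.002524
R(2,2) = -0.002524 + (-0.002524 − 0.001107)/15 = -0.002766

-0.0028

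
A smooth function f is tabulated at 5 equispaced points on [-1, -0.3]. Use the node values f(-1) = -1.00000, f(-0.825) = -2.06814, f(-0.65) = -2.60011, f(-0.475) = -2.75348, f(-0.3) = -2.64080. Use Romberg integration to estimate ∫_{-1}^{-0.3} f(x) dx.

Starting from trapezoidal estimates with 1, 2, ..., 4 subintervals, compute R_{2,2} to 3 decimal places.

R_{0,0} (trapezoid, 1 panel, h=0.7000): -1.27428
R_{1,0} (trapezoid, 2 panels, h=0.3500): -1.54718
R_{2,0} (trapezoid, 4 panels, h=0.1750): -1.61737
R_{1,1} = -1.54718 + (-1.54718 − (-1.27428))/3 = -1.63815
R_{2,1} = -1.61737 + (-1.61737 − (-1.54718))/3 = -1.64077
R_{2,2} = -1.64077 + (-1.64077 − (-1.63815))/15 = -1.64094

-1.641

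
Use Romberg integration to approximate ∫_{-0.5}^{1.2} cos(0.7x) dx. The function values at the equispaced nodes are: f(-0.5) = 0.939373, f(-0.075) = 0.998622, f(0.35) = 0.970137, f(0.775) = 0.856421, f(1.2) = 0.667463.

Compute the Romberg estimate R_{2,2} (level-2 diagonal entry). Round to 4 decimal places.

R_{0,0} (trapezoid, 1 panel, h=1.7000): 1.365811
R_{1,0} (trapezoid, 2 panels, h=0.8500): 1.507522
R_{2,0} (trapezoid, 4 panels, h=0.4250): 1.542154
R_{1,1} = 1.507522 + (1.507522 − 1.365811)/3 = 1.554759
R_{2,1} = 1.542154 + (1.542154 − 1.507522)/3 = 1.553698
R_{2,2} = 1.553698 + (1.553698 − 1.554759)/15 = 1.553627

1.5536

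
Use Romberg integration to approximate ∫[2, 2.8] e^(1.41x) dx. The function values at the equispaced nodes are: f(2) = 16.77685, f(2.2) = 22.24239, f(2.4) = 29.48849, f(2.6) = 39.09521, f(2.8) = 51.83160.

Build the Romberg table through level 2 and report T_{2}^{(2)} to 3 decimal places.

T_{0}^{(0)} (trapezoid, 1 panel, h=0.8000): 27.44338
T_{1}^{(0)} (trapezoid, 2 panels, h=0.4000): 25.51709
T_{2}^{(0)} (trapezoid, 4 panels, h=0.2000): 25.02606
T_{1}^{(1)} = 25.51709 + (25.51709 − 27.44338)/3 = 24.87499
T_{2}^{(1)} = 25.02606 + (25.02606 − 25.51709)/3 = 24.86238
T_{2}^{(2)} = 24.86238 + (24.86238 − 24.87499)/15 = 24.86154

24.862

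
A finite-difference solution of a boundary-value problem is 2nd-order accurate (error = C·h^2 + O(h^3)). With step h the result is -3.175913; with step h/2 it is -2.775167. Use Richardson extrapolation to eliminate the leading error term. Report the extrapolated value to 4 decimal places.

-2.6416

The leading error scales as h^2; refining by a factor of 2 reduces it by 2^2 = 4.
Extrapolated value = (4·A(h/2) − A(h)) / (4 − 1)
= (4·(-2.775167) − (-3.175913)) / 3
= -7.924755 / 3 = -2.641585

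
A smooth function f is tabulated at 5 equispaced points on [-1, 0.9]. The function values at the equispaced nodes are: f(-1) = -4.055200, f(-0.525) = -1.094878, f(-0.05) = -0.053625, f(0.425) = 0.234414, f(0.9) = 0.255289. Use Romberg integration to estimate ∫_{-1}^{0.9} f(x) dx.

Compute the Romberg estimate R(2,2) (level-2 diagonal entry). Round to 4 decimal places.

R(0,0) (trapezoid, 1 panel, h=1.9000): -3.609915
R(1,0) (trapezoid, 2 panels, h=0.9500): -1.855901
R(2,0) (trapezoid, 4 panels, h=0.4750): -1.336671
R(1,1) = -1.855901 + (-1.855901 − (-3.609915))/3 = -1.271230
R(2,1) = -1.336671 + (-1.336671 − (-1.855901))/3 = -1.163594
R(2,2) = -1.163594 + (-1.163594 − (-1.271230))/15 = -1.156418

-1.1564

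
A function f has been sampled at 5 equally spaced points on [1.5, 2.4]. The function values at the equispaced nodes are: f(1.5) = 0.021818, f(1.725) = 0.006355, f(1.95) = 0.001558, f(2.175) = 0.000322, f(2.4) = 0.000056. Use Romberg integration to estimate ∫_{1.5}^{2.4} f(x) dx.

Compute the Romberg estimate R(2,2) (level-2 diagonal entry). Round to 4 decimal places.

0.0039

R(0,0) (trapezoid, 1 panel, h=0.9000): 0.009843
R(1,0) (trapezoid, 2 panels, h=0.4500): 0.005623
R(2,0) (trapezoid, 4 panels, h=0.2250): 0.004314
R(1,1) = 0.005623 + (0.005623 − 0.009843)/3 = 0.004216
R(2,1) = 0.004314 + (0.004314 − 0.005623)/3 = 0.003878
R(2,2) = 0.003878 + (0.003878 − 0.004216)/15 = 0.003855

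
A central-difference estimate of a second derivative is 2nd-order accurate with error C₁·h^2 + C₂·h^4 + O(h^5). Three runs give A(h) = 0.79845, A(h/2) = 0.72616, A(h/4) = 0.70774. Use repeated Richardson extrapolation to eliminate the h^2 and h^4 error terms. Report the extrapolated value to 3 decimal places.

0.702

First eliminate the h^2 term (factor 2^2 = 4):
  B₁ = (4·0.72616 − 0.79845)/3 = 0.70206
  B₂ = (4·0.70774 − 0.72616)/3 = 0.70160
Then eliminate the h^4 term (factor 2^4 = 16):
  (16·0.70160 − 0.70206)/15 = 0.70157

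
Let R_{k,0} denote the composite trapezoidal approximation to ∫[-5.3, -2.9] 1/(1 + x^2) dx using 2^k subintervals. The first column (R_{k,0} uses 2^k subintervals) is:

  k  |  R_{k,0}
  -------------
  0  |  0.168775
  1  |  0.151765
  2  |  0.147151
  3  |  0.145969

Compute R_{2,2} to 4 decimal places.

0.1456

Richardson extrapolation on the trapezoidal column (denominator 4−1=3):
R_{1,1} = 0.151765 + (0.151765 − 0.168775)/3 = 0.146095
R_{2,1} = 0.147151 + (0.147151 − 0.151765)/3 = 0.145613
R_{2,2} = 0.145613 + (0.145613 − 0.146095)/15 = 0.145581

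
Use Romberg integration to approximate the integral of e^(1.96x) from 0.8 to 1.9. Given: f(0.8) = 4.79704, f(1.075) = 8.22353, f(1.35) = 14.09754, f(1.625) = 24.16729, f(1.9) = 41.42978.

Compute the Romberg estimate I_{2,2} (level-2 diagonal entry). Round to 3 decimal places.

18.691

I_{0,0} (trapezoid, 1 panel, h=1.1000): 25.42475
I_{1,0} (trapezoid, 2 panels, h=0.5500): 20.46602
I_{2,0} (trapezoid, 4 panels, h=0.2750): 19.14049
I_{1,1} = 20.46602 + (20.46602 − 25.42475)/3 = 18.81311
I_{2,1} = 19.14049 + (19.14049 − 20.46602)/3 = 18.69865
I_{2,2} = 18.69865 + (18.69865 − 18.81311)/15 = 18.69102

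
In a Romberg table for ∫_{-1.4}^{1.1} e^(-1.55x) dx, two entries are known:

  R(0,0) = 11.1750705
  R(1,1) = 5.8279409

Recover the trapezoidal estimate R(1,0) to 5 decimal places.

7.16472

From R(1,1) = (4·R(1,0) − R(0,0))/3, solve for R(1,0):
4·R(1,0) = 3·5.8279409 + 11.1750705 = 28.6588932
R(1,0) = 7.1647233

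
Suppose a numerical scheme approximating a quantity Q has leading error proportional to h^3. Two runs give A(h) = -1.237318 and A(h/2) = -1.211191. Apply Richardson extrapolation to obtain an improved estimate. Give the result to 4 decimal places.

-1.2075

The leading error scales as h^3; refining by a factor of 2 reduces it by 2^3 = 8.
Extrapolated value = (8·A(h/2) − A(h)) / (8 − 1)
= (8·(-1.211191) − (-1.237318)) / 7
= -8.452210 / 7 = -1.207459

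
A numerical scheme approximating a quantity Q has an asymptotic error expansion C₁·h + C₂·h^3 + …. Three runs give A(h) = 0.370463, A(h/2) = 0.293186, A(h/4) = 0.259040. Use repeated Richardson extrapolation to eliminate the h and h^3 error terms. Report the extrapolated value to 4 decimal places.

First eliminate the h term (factor 2^1 = 2):
  B₁ = (2·0.293186 − 0.370463)/1 = 0.215909
  B₂ = (2·0.259040 − 0.293186)/1 = 0.224894
Then eliminate the h^3 term (factor 2^3 = 8):
  (8·0.224894 − 0.215909)/7 = 0.226178

0.2262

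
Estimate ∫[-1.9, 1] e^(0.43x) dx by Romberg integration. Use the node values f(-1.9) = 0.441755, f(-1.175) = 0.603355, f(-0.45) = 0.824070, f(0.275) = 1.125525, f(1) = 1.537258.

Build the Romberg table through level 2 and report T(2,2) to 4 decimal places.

T(0,0) (trapezoid, 1 panel, h=2.9000): 2.869569
T(1,0) (trapezoid, 2 panels, h=1.4500): 2.629686
T(2,0) (trapezoid, 4 panels, h=0.7250): 2.568281
T(1,1) = 2.629686 + (2.629686 − 2.869569)/3 = 2.549725
T(2,1) = 2.568281 + (2.568281 − 2.629686)/3 = 2.547813
T(2,2) = 2.547813 + (2.547813 − 2.549725)/15 = 2.547686

2.5477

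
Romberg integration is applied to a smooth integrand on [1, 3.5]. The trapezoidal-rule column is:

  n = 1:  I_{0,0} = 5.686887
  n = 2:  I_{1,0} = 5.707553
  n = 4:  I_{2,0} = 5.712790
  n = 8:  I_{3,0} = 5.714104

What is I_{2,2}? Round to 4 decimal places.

5.7145

I_{1,1} = (4·5.707553 − 5.686887) / 3 = 5.714442
I_{2,1} = 5.712790 + (5.712790 − 5.707553)/3 = 5.714536
I_{2,2} = 5.714536 + (5.714536 − 5.714442)/15 = 5.714542
(Column j=1 coincides with Simpson's rule on the same nodes.)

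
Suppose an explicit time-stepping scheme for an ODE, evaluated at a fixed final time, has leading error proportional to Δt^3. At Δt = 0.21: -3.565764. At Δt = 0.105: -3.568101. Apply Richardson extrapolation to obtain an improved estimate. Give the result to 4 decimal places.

-3.5684

The leading error scales as Δt^3; refining by a factor of 2 reduces it by 2^3 = 8.
Extrapolated value = (8·A(Δt/2) − A(Δt)) / (8 − 1)
= (8·(-3.568101) − (-3.565764)) / 7
= -24.979044 / 7 = -3.568435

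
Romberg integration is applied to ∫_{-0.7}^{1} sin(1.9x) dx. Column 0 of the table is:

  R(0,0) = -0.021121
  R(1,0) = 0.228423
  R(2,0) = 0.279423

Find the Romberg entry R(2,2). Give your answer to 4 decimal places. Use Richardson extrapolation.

Richardson extrapolation on the trapezoidal column (denominator 4−1=3):
R(1,1) = (4·0.228423 − (-0.021121)) / 3 = 0.311604
R(2,1) = (4·0.279423 − 0.228423) / 3 = 0.296423
R(2,2) = 0.296423 + (0.296423 − 0.311604)/15 = 0.295411

0.2954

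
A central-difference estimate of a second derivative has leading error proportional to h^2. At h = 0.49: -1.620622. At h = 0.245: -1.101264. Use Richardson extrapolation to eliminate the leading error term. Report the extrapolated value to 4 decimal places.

-0.9281

Extrapolated value = (4·A(h/2) − A(h)) / (4 − 1)
= (4·(-1.101264) − (-1.620622)) / 3
= -2.784434 / 3 = -0.928145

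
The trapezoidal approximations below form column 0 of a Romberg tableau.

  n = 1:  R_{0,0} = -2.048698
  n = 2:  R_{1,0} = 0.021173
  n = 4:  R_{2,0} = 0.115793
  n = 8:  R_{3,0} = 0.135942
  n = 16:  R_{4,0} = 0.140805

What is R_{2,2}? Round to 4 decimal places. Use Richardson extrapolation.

0.1097

Richardson extrapolation on the trapezoidal column (denominator 4−1=3):
R_{1,1} = 0.021173 + (0.021173 − (-2.048698))/3 = 0.711130
R_{2,1} = (4·0.115793 − 0.021173) / 3 = 0.147333
R_{2,2} = (16·0.147333 − 0.711130) / 15 = 0.109747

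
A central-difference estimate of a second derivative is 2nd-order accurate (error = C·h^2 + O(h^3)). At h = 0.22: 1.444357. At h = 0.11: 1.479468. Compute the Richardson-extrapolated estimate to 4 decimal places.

The leading error scales as h^2; refining by a factor of 2 reduces it by 2^2 = 4.
Extrapolated value = (4·A(h/2) − A(h)) / (4 − 1)
= (4·1.479468 − 1.444357) / 3
= 4.473515 / 3 = 1.491172

1.4912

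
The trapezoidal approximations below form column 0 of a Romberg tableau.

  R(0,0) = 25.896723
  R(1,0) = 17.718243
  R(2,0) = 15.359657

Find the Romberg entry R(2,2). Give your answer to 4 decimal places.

14.5456

R(1,1) = (4·17.718243 − 25.896723) / 3 = 14.992083
R(2,1) = 15.359657 + (15.359657 − 17.718243)/3 = 14.573462
R(2,2) = 14.573462 + (14.573462 − 14.992083)/15 = 14.545554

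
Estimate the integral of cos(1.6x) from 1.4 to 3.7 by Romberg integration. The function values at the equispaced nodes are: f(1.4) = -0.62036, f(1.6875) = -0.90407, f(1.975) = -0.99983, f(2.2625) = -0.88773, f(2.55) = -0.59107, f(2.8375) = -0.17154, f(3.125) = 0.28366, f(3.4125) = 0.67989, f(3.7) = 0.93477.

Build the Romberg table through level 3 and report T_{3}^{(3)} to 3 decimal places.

T_{0}^{(0)} (trapezoid, 1 panel, h=2.3000): 0.36157
T_{1}^{(0)} (trapezoid, 2 panels, h=1.1500): -0.49894
T_{2}^{(0)} (trapezoid, 4 panels, h=0.5750): -0.66127
T_{3}^{(0)} (trapezoid, 8 panels, h=0.2875): -0.69963
T_{1}^{(1)} = -0.49894 + (-0.49894 − 0.36157)/3 = -0.78578
T_{2}^{(1)} = -0.66127 + (-0.66127 − (-0.49894))/3 = -0.71538
T_{3}^{(1)} = -0.69963 + (-0.69963 − (-0.66127))/3 = -0.71242
T_{2}^{(2)} = -0.71538 + (-0.71538 − (-0.78578))/15 = -0.71069
T_{3}^{(2)} = -0.71242 + (-0.71242 − (-0.71538))/15 = -0.71222
T_{3}^{(3)} = -0.71222 + (-0.71222 − (-0.71069))/63 = -0.71224

-0.712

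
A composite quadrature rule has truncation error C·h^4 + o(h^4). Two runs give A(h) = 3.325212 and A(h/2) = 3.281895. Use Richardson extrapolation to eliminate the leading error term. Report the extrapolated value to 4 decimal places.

3.2790

Extrapolated value = (16·A(h/2) − A(h)) / (16 − 1)
= (16·3.281895 − 3.325212) / 15
= 49.185108 / 15 = 3.279007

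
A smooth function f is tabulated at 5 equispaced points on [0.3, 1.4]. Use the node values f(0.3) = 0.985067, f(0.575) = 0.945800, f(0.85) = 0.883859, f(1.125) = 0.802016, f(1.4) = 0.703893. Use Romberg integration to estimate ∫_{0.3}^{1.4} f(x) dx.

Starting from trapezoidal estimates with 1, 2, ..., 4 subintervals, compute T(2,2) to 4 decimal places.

0.9577

T(0,0) (trapezoid, 1 panel, h=1.1000): 0.928928
T(1,0) (trapezoid, 2 panels, h=0.5500): 0.950586
T(2,0) (trapezoid, 4 panels, h=0.2750): 0.955943
T(1,1) = 0.950586 + (0.950586 − 0.928928)/3 = 0.957805
T(2,1) = 0.955943 + (0.955943 − 0.950586)/3 = 0.957729
T(2,2) = 0.957729 + (0.957729 − 0.957805)/15 = 0.957724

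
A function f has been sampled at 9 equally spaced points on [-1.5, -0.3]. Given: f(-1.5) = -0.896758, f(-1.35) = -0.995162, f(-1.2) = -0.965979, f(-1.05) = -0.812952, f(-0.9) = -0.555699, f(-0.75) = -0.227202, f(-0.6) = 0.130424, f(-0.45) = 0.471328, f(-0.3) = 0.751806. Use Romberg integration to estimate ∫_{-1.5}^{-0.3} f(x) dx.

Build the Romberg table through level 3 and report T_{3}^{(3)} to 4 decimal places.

T_{0}^{(0)} (trapezoid, 1 panel, h=1.2000): -0.086971
T_{1}^{(0)} (trapezoid, 2 panels, h=0.6000): -0.376905
T_{2}^{(0)} (trapezoid, 4 panels, h=0.3000): -0.439119
T_{3}^{(0)} (trapezoid, 8 panels, h=0.1500): -0.454158
T_{1}^{(1)} = -0.376905 + (-0.376905 − (-0.086971))/3 = -0.473550
T_{2}^{(1)} = -0.439119 + (-0.439119 − (-0.376905))/3 = -0.459857
T_{3}^{(1)} = -0.454158 + (-0.454158 − (-0.439119))/3 = -0.459171
T_{2}^{(2)} = -0.459857 + (-0.459857 − (-0.473550))/15 = -0.458944
T_{3}^{(2)} = -0.459171 + (-0.459171 − (-0.459857))/15 = -0.459125
T_{3}^{(3)} = -0.459125 + (-0.459125 − (-0.458944))/63 = -0.459128

-0.4591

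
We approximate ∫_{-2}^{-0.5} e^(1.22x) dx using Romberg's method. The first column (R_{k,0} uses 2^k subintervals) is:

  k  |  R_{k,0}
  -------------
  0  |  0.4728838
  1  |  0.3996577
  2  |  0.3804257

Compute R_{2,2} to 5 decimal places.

Richardson extrapolation on the trapezoidal column (denominator 4−1=3):
R_{1,1} = 0.3996577 + (0.3996577 − 0.4728838)/3 = 0.3752490
R_{2,1} = 0.3804257 + (0.3804257 − 0.3996577)/3 = 0.3740150
R_{2,2} = (16·0.3740150 − 0.3752490) / 15 = 0.3739327
(Column j=1 coincides with Simpson's rule on the same nodes.)

0.37393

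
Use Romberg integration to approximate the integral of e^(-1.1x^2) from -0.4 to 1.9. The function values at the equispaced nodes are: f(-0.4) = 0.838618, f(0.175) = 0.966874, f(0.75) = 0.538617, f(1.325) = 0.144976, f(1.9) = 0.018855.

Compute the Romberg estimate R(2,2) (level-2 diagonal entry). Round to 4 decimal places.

R(0,0) (trapezoid, 1 panel, h=2.3000): 0.986094
R(1,0) (trapezoid, 2 panels, h=1.1500): 1.112457
R(2,0) (trapezoid, 4 panels, h=0.5750): 1.195542
R(1,1) = 1.112457 + (1.112457 − 0.986094)/3 = 1.154578
R(2,1) = 1.195542 + (1.195542 − 1.112457)/3 = 1.223237
R(2,2) = 1.223237 + (1.223237 − 1.154578)/15 = 1.227814

1.2278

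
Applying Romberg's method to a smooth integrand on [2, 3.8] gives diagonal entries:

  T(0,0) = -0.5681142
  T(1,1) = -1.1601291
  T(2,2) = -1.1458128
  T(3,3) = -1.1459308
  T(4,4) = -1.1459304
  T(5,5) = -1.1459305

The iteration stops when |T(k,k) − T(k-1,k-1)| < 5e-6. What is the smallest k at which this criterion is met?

k = 4

|T(1,1) − T(0,0)| = 0.5920149 ≥ 5e-6
|T(2,2) − T(1,1)| = 0.0143163 ≥ 5e-6
|T(3,3) − T(2,2)| = 0.0001180 ≥ 5e-6
|T(4,4) − T(3,3)| = 0.0000004 < 5e-6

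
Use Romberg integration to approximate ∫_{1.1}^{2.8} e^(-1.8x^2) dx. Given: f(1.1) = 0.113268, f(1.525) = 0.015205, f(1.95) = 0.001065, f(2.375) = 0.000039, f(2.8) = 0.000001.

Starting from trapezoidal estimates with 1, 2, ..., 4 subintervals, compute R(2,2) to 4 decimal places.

R(0,0) (trapezoid, 1 panel, h=1.7000): 0.096279
R(1,0) (trapezoid, 2 panels, h=0.8500): 0.049045
R(2,0) (trapezoid, 4 panels, h=0.4250): 0.031001
R(1,1) = 0.049045 + (0.049045 − 0.096279)/3 = 0.033300
R(2,1) = 0.031001 + (0.031001 − 0.049045)/3 = 0.024986
R(2,2) = 0.024986 + (0.024986 − 0.033300)/15 = 0.024432

0.0244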